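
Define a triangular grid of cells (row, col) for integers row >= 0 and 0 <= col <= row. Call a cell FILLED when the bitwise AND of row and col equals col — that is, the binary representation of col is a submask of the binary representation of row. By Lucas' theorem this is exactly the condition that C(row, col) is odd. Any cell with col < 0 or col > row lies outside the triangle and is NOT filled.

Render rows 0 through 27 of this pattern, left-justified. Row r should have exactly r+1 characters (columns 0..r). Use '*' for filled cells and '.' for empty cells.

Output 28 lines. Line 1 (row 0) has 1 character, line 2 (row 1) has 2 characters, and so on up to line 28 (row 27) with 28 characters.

r0=0: *
r1=1: **
r2=10: *.*
r3=11: ****
r4=100: *...*
r5=101: **..**
r6=110: *.*.*.*
r7=111: ********
r8=1000: *.......*
r9=1001: **......**
r10=1010: *.*.....*.*
r11=1011: ****....****
r12=1100: *...*...*...*
r13=1101: **..**..**..**
r14=1110: *.*.*.*.*.*.*.*
r15=1111: ****************
r16=10000: *...............*
r17=10001: **..............**
r18=10010: *.*.............*.*
r19=10011: ****............****
r20=10100: *...*...........*...*
r21=10101: **..**..........**..**
r22=10110: *.*.*.*.........*.*.*.*
r23=10111: ********........********
r24=11000: *.......*.......*.......*
r25=11001: **......**......**......**
r26=11010: *.*.....*.*.....*.*.....*.*
r27=11011: ****....****....****....****

Answer: *
**
*.*
****
*...*
**..**
*.*.*.*
********
*.......*
**......**
*.*.....*.*
****....****
*...*...*...*
**..**..**..**
*.*.*.*.*.*.*.*
****************
*...............*
**..............**
*.*.............*.*
****............****
*...*...........*...*
**..**..........**..**
*.*.*.*.........*.*.*.*
********........********
*.......*.......*.......*
**......**......**......**
*.*.....*.*.....*.*.....*.*
****....****....****....****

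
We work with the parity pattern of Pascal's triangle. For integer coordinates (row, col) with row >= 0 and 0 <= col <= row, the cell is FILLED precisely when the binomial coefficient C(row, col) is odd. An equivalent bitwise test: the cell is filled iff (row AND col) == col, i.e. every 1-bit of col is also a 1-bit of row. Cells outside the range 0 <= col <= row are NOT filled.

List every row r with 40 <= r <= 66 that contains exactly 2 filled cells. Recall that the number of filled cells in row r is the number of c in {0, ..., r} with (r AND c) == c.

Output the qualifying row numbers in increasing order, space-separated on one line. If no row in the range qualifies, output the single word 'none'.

Row r has 2^popcount(r) filled cells, so we need popcount(r) = log2(2) = 1.
Scan r = 40..66 and keep those with exactly 1 one-bits:
r=40=101000 popcount=2 -> skip
r=41=101001 popcount=3 -> skip
r=42=101010 popcount=3 -> skip
r=43=101011 popcount=4 -> skip
r=44=101100 popcount=3 -> skip
r=45=101101 popcount=4 -> skip
r=46=101110 popcount=4 -> skip
r=47=101111 popcount=5 -> skip
r=48=110000 popcount=2 -> skip
r=49=110001 popcount=3 -> skip
r=50=110010 popcount=3 -> skip
r=51=110011 popcount=4 -> skip
r=52=110100 popcount=3 -> skip
r=53=110101 popcount=4 -> skip
r=54=110110 popcount=4 -> skip
r=55=110111 popcount=5 -> skip
r=56=111000 popcount=3 -> skip
r=57=111001 popcount=4 -> skip
r=58=111010 popcount=4 -> skip
r=59=111011 popcount=5 -> skip
r=60=111100 popcount=4 -> skip
r=61=111101 popcount=5 -> skip
r=62=111110 popcount=5 -> skip
r=63=111111 popcount=6 -> skip
r=64=1000000 popcount=1 -> KEEP
r=65=1000001 popcount=2 -> skip
r=66=1000010 popcount=2 -> skip
Kept rows: 64

Answer: 64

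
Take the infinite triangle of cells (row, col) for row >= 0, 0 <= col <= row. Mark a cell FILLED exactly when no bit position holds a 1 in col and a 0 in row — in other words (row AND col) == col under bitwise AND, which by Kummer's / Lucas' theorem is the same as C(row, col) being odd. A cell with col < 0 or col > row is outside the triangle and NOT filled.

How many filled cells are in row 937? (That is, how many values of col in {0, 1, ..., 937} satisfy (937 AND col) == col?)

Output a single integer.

937 in binary = 1110101001
popcount(937) = number of 1-bits in 1110101001 = 6
A col c satisfies (937 AND c) == c iff every set bit of c is also set in 937; each of the 6 set bits of 937 can independently be on or off in c.
count = 2^6 = 64

Answer: 64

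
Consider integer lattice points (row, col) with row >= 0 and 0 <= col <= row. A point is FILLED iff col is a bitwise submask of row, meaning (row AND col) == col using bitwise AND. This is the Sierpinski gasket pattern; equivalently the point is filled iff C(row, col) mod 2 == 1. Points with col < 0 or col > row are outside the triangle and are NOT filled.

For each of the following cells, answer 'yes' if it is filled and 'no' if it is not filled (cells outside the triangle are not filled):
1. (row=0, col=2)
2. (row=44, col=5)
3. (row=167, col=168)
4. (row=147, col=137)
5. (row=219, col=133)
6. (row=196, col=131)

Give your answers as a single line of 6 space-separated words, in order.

Answer: no no no no no no

Derivation:
(0,2): col outside [0, 0] -> not filled
(44,5): row=0b101100, col=0b101, row AND col = 0b100 = 4; 4 != 5 -> empty
(167,168): col outside [0, 167] -> not filled
(147,137): row=0b10010011, col=0b10001001, row AND col = 0b10000001 = 129; 129 != 137 -> empty
(219,133): row=0b11011011, col=0b10000101, row AND col = 0b10000001 = 129; 129 != 133 -> empty
(196,131): row=0b11000100, col=0b10000011, row AND col = 0b10000000 = 128; 128 != 131 -> empty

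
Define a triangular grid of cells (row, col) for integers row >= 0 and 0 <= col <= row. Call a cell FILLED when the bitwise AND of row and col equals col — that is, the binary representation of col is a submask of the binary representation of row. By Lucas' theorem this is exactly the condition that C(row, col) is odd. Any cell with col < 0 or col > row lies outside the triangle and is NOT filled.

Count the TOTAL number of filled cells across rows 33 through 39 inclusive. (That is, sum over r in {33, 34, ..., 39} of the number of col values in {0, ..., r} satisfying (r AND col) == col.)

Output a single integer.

Answer: 52

Derivation:
r33=100001 pc2: +4 =4
r34=100010 pc2: +4 =8
r35=100011 pc3: +8 =16
r36=100100 pc2: +4 =20
r37=100101 pc3: +8 =28
r38=100110 pc3: +8 =36
r39=100111 pc4: +16 =52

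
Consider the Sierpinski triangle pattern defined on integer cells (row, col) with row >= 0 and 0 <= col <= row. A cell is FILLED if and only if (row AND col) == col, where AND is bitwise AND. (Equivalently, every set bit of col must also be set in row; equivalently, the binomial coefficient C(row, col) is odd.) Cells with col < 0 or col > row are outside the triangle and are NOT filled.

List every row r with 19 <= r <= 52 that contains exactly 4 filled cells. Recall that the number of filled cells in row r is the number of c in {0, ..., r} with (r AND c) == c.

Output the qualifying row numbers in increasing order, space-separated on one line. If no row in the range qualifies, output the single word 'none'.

Row r has 2^popcount(r) filled cells, so we need popcount(r) = log2(4) = 2.
Scan r = 19..52 and keep those with exactly 2 one-bits:
r=19=10011 popcount=3 -> skip
r=20=10100 popcount=2 -> KEEP
r=21=10101 popcount=3 -> skip
r=22=10110 popcount=3 -> skip
r=23=10111 popcount=4 -> skip
r=24=11000 popcount=2 -> KEEP
r=25=11001 popcount=3 -> skip
r=26=11010 popcount=3 -> skip
r=27=11011 popcount=4 -> skip
r=28=11100 popcount=3 -> skip
r=29=11101 popcount=4 -> skip
r=30=11110 popcount=4 -> skip
r=31=11111 popcount=5 -> skip
r=32=100000 popcount=1 -> skip
r=33=100001 popcount=2 -> KEEP
r=34=100010 popcount=2 -> KEEP
r=35=100011 popcount=3 -> skip
r=36=100100 popcount=2 -> KEEP
r=37=100101 popcount=3 -> skip
r=38=100110 popcount=3 -> skip
r=39=100111 popcount=4 -> skip
r=40=101000 popcount=2 -> KEEP
r=41=101001 popcount=3 -> skip
r=42=101010 popcount=3 -> skip
r=43=101011 popcount=4 -> skip
r=44=101100 popcount=3 -> skip
r=45=101101 popcount=4 -> skip
r=46=101110 popcount=4 -> skip
r=47=101111 popcount=5 -> skip
r=48=110000 popcount=2 -> KEEP
r=49=110001 popcount=3 -> skip
r=50=110010 popcount=3 -> skip
r=51=110011 popcount=4 -> skip
r=52=110100 popcount=3 -> skip
Kept rows: 20 24 33 34 36 40 48

Answer: 20 24 33 34 36 40 48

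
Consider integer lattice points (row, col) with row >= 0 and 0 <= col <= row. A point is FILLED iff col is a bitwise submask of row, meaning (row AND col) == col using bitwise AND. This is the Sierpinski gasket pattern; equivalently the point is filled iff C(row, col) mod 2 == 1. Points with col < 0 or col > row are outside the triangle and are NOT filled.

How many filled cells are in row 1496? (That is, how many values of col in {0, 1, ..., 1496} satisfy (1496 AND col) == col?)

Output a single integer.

1496 in binary = 10111011000
popcount(1496) = number of 1-bits in 10111011000 = 6
A col c satisfies (1496 AND c) == c iff every set bit of c is also set in 1496; each of the 6 set bits of 1496 can independently be on or off in c.
count = 2^6 = 64

Answer: 64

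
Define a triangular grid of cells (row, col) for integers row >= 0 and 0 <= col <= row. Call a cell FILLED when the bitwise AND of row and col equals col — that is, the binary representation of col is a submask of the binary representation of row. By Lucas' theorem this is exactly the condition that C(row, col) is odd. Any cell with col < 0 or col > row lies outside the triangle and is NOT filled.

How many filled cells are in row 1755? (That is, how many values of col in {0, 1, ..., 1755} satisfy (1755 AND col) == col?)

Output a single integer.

1755 in binary = 11011011011
popcount(1755) = number of 1-bits in 11011011011 = 8
A col c satisfies (1755 AND c) == c iff every set bit of c is also set in 1755; each of the 8 set bits of 1755 can independently be on or off in c.
count = 2^8 = 256

Answer: 256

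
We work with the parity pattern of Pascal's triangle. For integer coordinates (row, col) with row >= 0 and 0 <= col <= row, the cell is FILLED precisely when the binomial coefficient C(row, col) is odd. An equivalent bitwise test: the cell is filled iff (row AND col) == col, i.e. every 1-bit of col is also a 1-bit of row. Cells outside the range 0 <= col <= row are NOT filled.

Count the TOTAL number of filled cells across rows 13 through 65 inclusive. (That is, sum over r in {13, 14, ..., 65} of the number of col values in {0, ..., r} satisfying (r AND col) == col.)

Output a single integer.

r13=1101 pc3: +8 =8
r14=1110 pc3: +8 =16
r15=1111 pc4: +16 =32
r16=10000 pc1: +2 =34
r17=10001 pc2: +4 =38
r18=10010 pc2: +4 =42
r19=10011 pc3: +8 =50
r20=10100 pc2: +4 =54
r21=10101 pc3: +8 =62
r22=10110 pc3: +8 =70
r23=10111 pc4: +16 =86
r24=11000 pc2: +4 =90
r25=11001 pc3: +8 =98
r26=11010 pc3: +8 =106
r27=11011 pc4: +16 =122
r28=11100 pc3: +8 =130
r29=11101 pc4: +16 =146
r30=11110 pc4: +16 =162
r31=11111 pc5: +32 =194
r32=100000 pc1: +2 =196
r33=100001 pc2: +4 =200
r34=100010 pc2: +4 =204
r35=100011 pc3: +8 =212
r36=100100 pc2: +4 =216
r37=100101 pc3: +8 =224
r38=100110 pc3: +8 =232
r39=100111 pc4: +16 =248
r40=101000 pc2: +4 =252
r41=101001 pc3: +8 =260
r42=101010 pc3: +8 =268
r43=101011 pc4: +16 =284
r44=101100 pc3: +8 =292
r45=101101 pc4: +16 =308
r46=101110 pc4: +16 =324
r47=101111 pc5: +32 =356
r48=110000 pc2: +4 =360
r49=110001 pc3: +8 =368
r50=110010 pc3: +8 =376
r51=110011 pc4: +16 =392
r52=110100 pc3: +8 =400
r53=110101 pc4: +16 =416
r54=110110 pc4: +16 =432
r55=110111 pc5: +32 =464
r56=111000 pc3: +8 =472
r57=111001 pc4: +16 =488
r58=111010 pc4: +16 =504
r59=111011 pc5: +32 =536
r60=111100 pc4: +16 =552
r61=111101 pc5: +32 =584
r62=111110 pc5: +32 =616
r63=111111 pc6: +64 =680
r64=1000000 pc1: +2 =682
r65=1000001 pc2: +4 =686

Answer: 686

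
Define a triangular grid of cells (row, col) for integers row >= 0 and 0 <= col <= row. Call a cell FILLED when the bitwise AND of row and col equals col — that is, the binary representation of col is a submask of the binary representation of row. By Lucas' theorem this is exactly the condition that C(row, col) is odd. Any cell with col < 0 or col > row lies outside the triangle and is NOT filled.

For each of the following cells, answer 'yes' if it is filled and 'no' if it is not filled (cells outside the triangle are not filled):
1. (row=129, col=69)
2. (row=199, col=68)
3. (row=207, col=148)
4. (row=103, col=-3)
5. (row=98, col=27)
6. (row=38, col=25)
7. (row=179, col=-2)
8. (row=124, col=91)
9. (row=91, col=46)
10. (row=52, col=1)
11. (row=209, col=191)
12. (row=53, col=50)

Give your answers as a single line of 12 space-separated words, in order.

(129,69): row=0b10000001, col=0b1000101, row AND col = 0b1 = 1; 1 != 69 -> empty
(199,68): row=0b11000111, col=0b1000100, row AND col = 0b1000100 = 68; 68 == 68 -> filled
(207,148): row=0b11001111, col=0b10010100, row AND col = 0b10000100 = 132; 132 != 148 -> empty
(103,-3): col outside [0, 103] -> not filled
(98,27): row=0b1100010, col=0b11011, row AND col = 0b10 = 2; 2 != 27 -> empty
(38,25): row=0b100110, col=0b11001, row AND col = 0b0 = 0; 0 != 25 -> empty
(179,-2): col outside [0, 179] -> not filled
(124,91): row=0b1111100, col=0b1011011, row AND col = 0b1011000 = 88; 88 != 91 -> empty
(91,46): row=0b1011011, col=0b101110, row AND col = 0b1010 = 10; 10 != 46 -> empty
(52,1): row=0b110100, col=0b1, row AND col = 0b0 = 0; 0 != 1 -> empty
(209,191): row=0b11010001, col=0b10111111, row AND col = 0b10010001 = 145; 145 != 191 -> empty
(53,50): row=0b110101, col=0b110010, row AND col = 0b110000 = 48; 48 != 50 -> empty

Answer: no yes no no no no no no no no no no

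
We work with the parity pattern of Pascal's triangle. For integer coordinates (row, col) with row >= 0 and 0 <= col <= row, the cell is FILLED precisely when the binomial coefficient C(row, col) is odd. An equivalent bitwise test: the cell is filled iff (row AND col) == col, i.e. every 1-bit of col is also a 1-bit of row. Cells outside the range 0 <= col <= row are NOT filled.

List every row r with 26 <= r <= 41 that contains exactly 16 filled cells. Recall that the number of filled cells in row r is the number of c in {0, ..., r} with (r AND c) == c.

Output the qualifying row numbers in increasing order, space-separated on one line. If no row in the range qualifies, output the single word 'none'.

Row r has 2^popcount(r) filled cells, so we need popcount(r) = log2(16) = 4.
Scan r = 26..41 and keep those with exactly 4 one-bits:
r=26=11010 popcount=3 -> skip
r=27=11011 popcount=4 -> KEEP
r=28=11100 popcount=3 -> skip
r=29=11101 popcount=4 -> KEEP
r=30=11110 popcount=4 -> KEEP
r=31=11111 popcount=5 -> skip
r=32=100000 popcount=1 -> skip
r=33=100001 popcount=2 -> skip
r=34=100010 popcount=2 -> skip
r=35=100011 popcount=3 -> skip
r=36=100100 popcount=2 -> skip
r=37=100101 popcount=3 -> skip
r=38=100110 popcount=3 -> skip
r=39=100111 popcount=4 -> KEEP
r=40=101000 popcount=2 -> skip
r=41=101001 popcount=3 -> skip
Kept rows: 27 29 30 39

Answer: 27 29 30 39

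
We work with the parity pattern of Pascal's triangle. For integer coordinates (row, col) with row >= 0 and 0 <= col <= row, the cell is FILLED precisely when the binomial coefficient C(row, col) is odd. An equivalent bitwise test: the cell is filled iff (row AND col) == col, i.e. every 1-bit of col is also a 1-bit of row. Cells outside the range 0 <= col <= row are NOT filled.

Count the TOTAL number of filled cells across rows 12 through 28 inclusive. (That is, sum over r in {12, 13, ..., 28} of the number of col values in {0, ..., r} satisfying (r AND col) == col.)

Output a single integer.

Answer: 134

Derivation:
r12=1100 pc2: +4 =4
r13=1101 pc3: +8 =12
r14=1110 pc3: +8 =20
r15=1111 pc4: +16 =36
r16=10000 pc1: +2 =38
r17=10001 pc2: +4 =42
r18=10010 pc2: +4 =46
r19=10011 pc3: +8 =54
r20=10100 pc2: +4 =58
r21=10101 pc3: +8 =66
r22=10110 pc3: +8 =74
r23=10111 pc4: +16 =90
r24=11000 pc2: +4 =94
r25=11001 pc3: +8 =102
r26=11010 pc3: +8 =110
r27=11011 pc4: +16 =126
r28=11100 pc3: +8 =134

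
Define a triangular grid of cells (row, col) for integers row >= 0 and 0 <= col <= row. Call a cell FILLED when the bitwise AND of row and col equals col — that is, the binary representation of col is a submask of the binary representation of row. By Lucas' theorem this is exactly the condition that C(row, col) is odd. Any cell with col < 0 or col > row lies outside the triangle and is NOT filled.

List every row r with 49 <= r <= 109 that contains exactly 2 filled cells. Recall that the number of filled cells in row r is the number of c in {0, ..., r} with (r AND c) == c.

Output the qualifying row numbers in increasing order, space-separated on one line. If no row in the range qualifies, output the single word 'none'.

Row r has 2^popcount(r) filled cells, so we need popcount(r) = log2(2) = 1.
Scan r = 49..109 and keep those with exactly 1 one-bits:
r=49=110001 popcount=3 -> skip
r=50=110010 popcount=3 -> skip
r=51=110011 popcount=4 -> skip
r=52=110100 popcount=3 -> skip
r=53=110101 popcount=4 -> skip
r=54=110110 popcount=4 -> skip
r=55=110111 popcount=5 -> skip
r=56=111000 popcount=3 -> skip
r=57=111001 popcount=4 -> skip
r=58=111010 popcount=4 -> skip
r=59=111011 popcount=5 -> skip
r=60=111100 popcount=4 -> skip
r=61=111101 popcount=5 -> skip
r=62=111110 popcount=5 -> skip
r=63=111111 popcount=6 -> skip
r=64=1000000 popcount=1 -> KEEP
r=65=1000001 popcount=2 -> skip
r=66=1000010 popcount=2 -> skip
r=67=1000011 popcount=3 -> skip
r=68=1000100 popcount=2 -> skip
r=69=1000101 popcount=3 -> skip
r=70=1000110 popcount=3 -> skip
r=71=1000111 popcount=4 -> skip
r=72=1001000 popcount=2 -> skip
r=73=1001001 popcount=3 -> skip
r=74=1001010 popcount=3 -> skip
r=75=1001011 popcount=4 -> skip
r=76=1001100 popcount=3 -> skip
r=77=1001101 popcount=4 -> skip
r=78=1001110 popcount=4 -> skip
r=79=1001111 popcount=5 -> skip
r=80=1010000 popcount=2 -> skip
r=81=1010001 popcount=3 -> skip
r=82=1010010 popcount=3 -> skip
r=83=1010011 popcount=4 -> skip
r=84=1010100 popcount=3 -> skip
r=85=1010101 popcount=4 -> skip
r=86=1010110 popcount=4 -> skip
r=87=1010111 popcount=5 -> skip
r=88=1011000 popcount=3 -> skip
r=89=1011001 popcount=4 -> skip
r=90=1011010 popcount=4 -> skip
r=91=1011011 popcount=5 -> skip
r=92=1011100 popcount=4 -> skip
r=93=1011101 popcount=5 -> skip
r=94=1011110 popcount=5 -> skip
r=95=1011111 popcount=6 -> skip
r=96=1100000 popcount=2 -> skip
r=97=1100001 popcount=3 -> skip
r=98=1100010 popcount=3 -> skip
r=99=1100011 popcount=4 -> skip
r=100=1100100 popcount=3 -> skip
r=101=1100101 popcount=4 -> skip
r=102=1100110 popcount=4 -> skip
r=103=1100111 popcount=5 -> skip
r=104=1101000 popcount=3 -> skip
r=105=1101001 popcount=4 -> skip
r=106=1101010 popcount=4 -> skip
r=107=1101011 popcount=5 -> skip
r=108=1101100 popcount=4 -> skip
r=109=1101101 popcount=5 -> skip
Kept rows: 64

Answer: 64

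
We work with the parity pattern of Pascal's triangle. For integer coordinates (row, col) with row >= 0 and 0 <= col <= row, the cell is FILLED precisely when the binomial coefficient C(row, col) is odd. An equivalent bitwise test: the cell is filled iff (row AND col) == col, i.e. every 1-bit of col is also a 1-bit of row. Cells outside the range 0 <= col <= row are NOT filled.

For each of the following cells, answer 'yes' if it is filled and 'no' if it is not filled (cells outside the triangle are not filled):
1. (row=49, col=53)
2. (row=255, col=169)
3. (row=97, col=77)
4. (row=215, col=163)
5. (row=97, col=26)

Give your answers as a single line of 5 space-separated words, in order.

Answer: no yes no no no

Derivation:
(49,53): col outside [0, 49] -> not filled
(255,169): row=0b11111111, col=0b10101001, row AND col = 0b10101001 = 169; 169 == 169 -> filled
(97,77): row=0b1100001, col=0b1001101, row AND col = 0b1000001 = 65; 65 != 77 -> empty
(215,163): row=0b11010111, col=0b10100011, row AND col = 0b10000011 = 131; 131 != 163 -> empty
(97,26): row=0b1100001, col=0b11010, row AND col = 0b0 = 0; 0 != 26 -> empty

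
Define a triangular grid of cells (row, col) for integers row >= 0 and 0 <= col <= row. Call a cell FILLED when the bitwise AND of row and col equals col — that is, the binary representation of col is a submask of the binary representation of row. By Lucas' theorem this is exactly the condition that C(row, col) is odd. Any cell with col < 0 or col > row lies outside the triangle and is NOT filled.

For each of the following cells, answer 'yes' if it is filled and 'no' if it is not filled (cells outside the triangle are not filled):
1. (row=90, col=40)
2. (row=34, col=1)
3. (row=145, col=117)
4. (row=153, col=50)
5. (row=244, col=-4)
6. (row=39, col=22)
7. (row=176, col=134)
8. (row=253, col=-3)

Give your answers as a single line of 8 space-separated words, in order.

(90,40): row=0b1011010, col=0b101000, row AND col = 0b1000 = 8; 8 != 40 -> empty
(34,1): row=0b100010, col=0b1, row AND col = 0b0 = 0; 0 != 1 -> empty
(145,117): row=0b10010001, col=0b1110101, row AND col = 0b10001 = 17; 17 != 117 -> empty
(153,50): row=0b10011001, col=0b110010, row AND col = 0b10000 = 16; 16 != 50 -> empty
(244,-4): col outside [0, 244] -> not filled
(39,22): row=0b100111, col=0b10110, row AND col = 0b110 = 6; 6 != 22 -> empty
(176,134): row=0b10110000, col=0b10000110, row AND col = 0b10000000 = 128; 128 != 134 -> empty
(253,-3): col outside [0, 253] -> not filled

Answer: no no no no no no no no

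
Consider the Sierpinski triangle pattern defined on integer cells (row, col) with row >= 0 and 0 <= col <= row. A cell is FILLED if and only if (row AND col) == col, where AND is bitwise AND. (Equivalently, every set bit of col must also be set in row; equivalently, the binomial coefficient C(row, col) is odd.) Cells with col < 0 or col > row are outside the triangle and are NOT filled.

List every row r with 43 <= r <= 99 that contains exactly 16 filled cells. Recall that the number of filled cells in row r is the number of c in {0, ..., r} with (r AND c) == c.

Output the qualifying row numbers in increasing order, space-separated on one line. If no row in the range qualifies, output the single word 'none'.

Answer: 43 45 46 51 53 54 57 58 60 71 75 77 78 83 85 86 89 90 92 99

Derivation:
Row r has 2^popcount(r) filled cells, so we need popcount(r) = log2(16) = 4.
Scan r = 43..99 and keep those with exactly 4 one-bits:
r=43=101011 popcount=4 -> KEEP
r=44=101100 popcount=3 -> skip
r=45=101101 popcount=4 -> KEEP
r=46=101110 popcount=4 -> KEEP
r=47=101111 popcount=5 -> skip
r=48=110000 popcount=2 -> skip
r=49=110001 popcount=3 -> skip
r=50=110010 popcount=3 -> skip
r=51=110011 popcount=4 -> KEEP
r=52=110100 popcount=3 -> skip
r=53=110101 popcount=4 -> KEEP
r=54=110110 popcount=4 -> KEEP
r=55=110111 popcount=5 -> skip
r=56=111000 popcount=3 -> skip
r=57=111001 popcount=4 -> KEEP
r=58=111010 popcount=4 -> KEEP
r=59=111011 popcount=5 -> skip
r=60=111100 popcount=4 -> KEEP
r=61=111101 popcount=5 -> skip
r=62=111110 popcount=5 -> skip
r=63=111111 popcount=6 -> skip
r=64=1000000 popcount=1 -> skip
r=65=1000001 popcount=2 -> skip
r=66=1000010 popcount=2 -> skip
r=67=1000011 popcount=3 -> skip
r=68=1000100 popcount=2 -> skip
r=69=1000101 popcount=3 -> skip
r=70=1000110 popcount=3 -> skip
r=71=1000111 popcount=4 -> KEEP
r=72=1001000 popcount=2 -> skip
r=73=1001001 popcount=3 -> skip
r=74=1001010 popcount=3 -> skip
r=75=1001011 popcount=4 -> KEEP
r=76=1001100 popcount=3 -> skip
r=77=1001101 popcount=4 -> KEEP
r=78=1001110 popcount=4 -> KEEP
r=79=1001111 popcount=5 -> skip
r=80=1010000 popcount=2 -> skip
r=81=1010001 popcount=3 -> skip
r=82=1010010 popcount=3 -> skip
r=83=1010011 popcount=4 -> KEEP
r=84=1010100 popcount=3 -> skip
r=85=1010101 popcount=4 -> KEEP
r=86=1010110 popcount=4 -> KEEP
r=87=1010111 popcount=5 -> skip
r=88=1011000 popcount=3 -> skip
r=89=1011001 popcount=4 -> KEEP
r=90=1011010 popcount=4 -> KEEP
r=91=1011011 popcount=5 -> skip
r=92=1011100 popcount=4 -> KEEP
r=93=1011101 popcount=5 -> skip
r=94=1011110 popcount=5 -> skip
r=95=1011111 popcount=6 -> skip
r=96=1100000 popcount=2 -> skip
r=97=1100001 popcount=3 -> skip
r=98=1100010 popcount=3 -> skip
r=99=1100011 popcount=4 -> KEEP
Kept rows: 43 45 46 51 53 54 57 58 60 71 75 77 78 83 85 86 89 90 92 99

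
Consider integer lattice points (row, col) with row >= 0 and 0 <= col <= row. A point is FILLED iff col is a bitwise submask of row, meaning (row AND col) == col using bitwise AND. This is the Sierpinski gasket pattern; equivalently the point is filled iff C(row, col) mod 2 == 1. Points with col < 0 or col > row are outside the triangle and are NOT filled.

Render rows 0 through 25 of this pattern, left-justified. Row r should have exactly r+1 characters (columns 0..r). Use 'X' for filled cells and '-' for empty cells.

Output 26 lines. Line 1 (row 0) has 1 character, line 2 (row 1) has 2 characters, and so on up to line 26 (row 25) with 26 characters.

Answer: X
XX
X-X
XXXX
X---X
XX--XX
X-X-X-X
XXXXXXXX
X-------X
XX------XX
X-X-----X-X
XXXX----XXXX
X---X---X---X
XX--XX--XX--XX
X-X-X-X-X-X-X-X
XXXXXXXXXXXXXXXX
X---------------X
XX--------------XX
X-X-------------X-X
XXXX------------XXXX
X---X-----------X---X
XX--XX----------XX--XX
X-X-X-X---------X-X-X-X
XXXXXXXX--------XXXXXXXX
X-------X-------X-------X
XX------XX------XX------XX

Derivation:
r0=0: X
r1=1: XX
r2=10: X-X
r3=11: XXXX
r4=100: X---X
r5=101: XX--XX
r6=110: X-X-X-X
r7=111: XXXXXXXX
r8=1000: X-------X
r9=1001: XX------XX
r10=1010: X-X-----X-X
r11=1011: XXXX----XXXX
r12=1100: X---X---X---X
r13=1101: XX--XX--XX--XX
r14=1110: X-X-X-X-X-X-X-X
r15=1111: XXXXXXXXXXXXXXXX
r16=10000: X---------------X
r17=10001: XX--------------XX
r18=10010: X-X-------------X-X
r19=10011: XXXX------------XXXX
r20=10100: X---X-----------X---X
r21=10101: XX--XX----------XX--XX
r22=10110: X-X-X-X---------X-X-X-X
r23=10111: XXXXXXXX--------XXXXXXXX
r24=11000: X-------X-------X-------X
r25=11001: XX------XX------XX------XX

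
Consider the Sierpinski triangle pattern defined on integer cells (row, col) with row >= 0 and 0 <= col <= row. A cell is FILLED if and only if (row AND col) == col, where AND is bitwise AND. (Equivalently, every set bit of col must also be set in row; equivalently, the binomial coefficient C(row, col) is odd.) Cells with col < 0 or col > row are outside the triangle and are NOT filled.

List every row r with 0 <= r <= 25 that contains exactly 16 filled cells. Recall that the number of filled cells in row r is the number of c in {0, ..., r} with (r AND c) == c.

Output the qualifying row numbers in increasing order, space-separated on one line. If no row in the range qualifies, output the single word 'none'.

Row r has 2^popcount(r) filled cells, so we need popcount(r) = log2(16) = 4.
Scan r = 0..25 and keep those with exactly 4 one-bits:
r=0=0 popcount=0 -> skip
r=1=1 popcount=1 -> skip
r=2=10 popcount=1 -> skip
r=3=11 popcount=2 -> skip
r=4=100 popcount=1 -> skip
r=5=101 popcount=2 -> skip
r=6=110 popcount=2 -> skip
r=7=111 popcount=3 -> skip
r=8=1000 popcount=1 -> skip
r=9=1001 popcount=2 -> skip
r=10=1010 popcount=2 -> skip
r=11=1011 popcount=3 -> skip
r=12=1100 popcount=2 -> skip
r=13=1101 popcount=3 -> skip
r=14=1110 popcount=3 -> skip
r=15=1111 popcount=4 -> KEEP
r=16=10000 popcount=1 -> skip
r=17=10001 popcount=2 -> skip
r=18=10010 popcount=2 -> skip
r=19=10011 popcount=3 -> skip
r=20=10100 popcount=2 -> skip
r=21=10101 popcount=3 -> skip
r=22=10110 popcount=3 -> skip
r=23=10111 popcount=4 -> KEEP
r=24=11000 popcount=2 -> skip
r=25=11001 popcount=3 -> skip
Kept rows: 15 23

Answer: 15 23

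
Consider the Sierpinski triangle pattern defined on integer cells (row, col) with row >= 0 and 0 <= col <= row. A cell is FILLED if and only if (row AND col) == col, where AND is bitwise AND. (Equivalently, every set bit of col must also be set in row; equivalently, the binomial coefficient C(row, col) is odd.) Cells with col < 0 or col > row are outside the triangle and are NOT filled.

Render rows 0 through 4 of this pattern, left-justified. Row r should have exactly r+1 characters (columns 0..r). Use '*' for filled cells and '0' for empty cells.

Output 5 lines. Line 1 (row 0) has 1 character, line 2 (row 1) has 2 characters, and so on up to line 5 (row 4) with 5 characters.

r0=0: *
r1=1: **
r2=10: *0*
r3=11: ****
r4=100: *000*

Answer: *
**
*0*
****
*000*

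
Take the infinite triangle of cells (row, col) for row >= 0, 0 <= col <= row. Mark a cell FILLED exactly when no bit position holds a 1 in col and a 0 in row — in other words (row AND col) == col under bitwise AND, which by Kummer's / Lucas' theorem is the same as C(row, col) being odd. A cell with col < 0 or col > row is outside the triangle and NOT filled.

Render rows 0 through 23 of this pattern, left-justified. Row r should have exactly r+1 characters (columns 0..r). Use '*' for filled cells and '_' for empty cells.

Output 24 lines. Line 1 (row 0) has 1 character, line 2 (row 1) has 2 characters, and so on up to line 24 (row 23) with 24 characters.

r0=0: *
r1=1: **
r2=10: *_*
r3=11: ****
r4=100: *___*
r5=101: **__**
r6=110: *_*_*_*
r7=111: ********
r8=1000: *_______*
r9=1001: **______**
r10=1010: *_*_____*_*
r11=1011: ****____****
r12=1100: *___*___*___*
r13=1101: **__**__**__**
r14=1110: *_*_*_*_*_*_*_*
r15=1111: ****************
r16=10000: *_______________*
r17=10001: **______________**
r18=10010: *_*_____________*_*
r19=10011: ****____________****
r20=10100: *___*___________*___*
r21=10101: **__**__________**__**
r22=10110: *_*_*_*_________*_*_*_*
r23=10111: ********________********

Answer: *
**
*_*
****
*___*
**__**
*_*_*_*
********
*_______*
**______**
*_*_____*_*
****____****
*___*___*___*
**__**__**__**
*_*_*_*_*_*_*_*
****************
*_______________*
**______________**
*_*_____________*_*
****____________****
*___*___________*___*
**__**__________**__**
*_*_*_*_________*_*_*_*
********________********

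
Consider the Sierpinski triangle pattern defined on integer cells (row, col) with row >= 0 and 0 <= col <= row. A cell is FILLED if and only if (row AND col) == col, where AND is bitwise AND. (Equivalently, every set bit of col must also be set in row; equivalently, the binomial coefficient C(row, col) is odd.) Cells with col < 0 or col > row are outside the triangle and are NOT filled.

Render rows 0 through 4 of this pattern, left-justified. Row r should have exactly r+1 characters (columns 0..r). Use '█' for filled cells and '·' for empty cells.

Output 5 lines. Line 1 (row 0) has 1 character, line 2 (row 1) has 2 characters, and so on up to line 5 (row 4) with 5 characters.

Answer: █
██
█·█
████
█···█

Derivation:
r0=0: █
r1=1: ██
r2=10: █·█
r3=11: ████
r4=100: █···█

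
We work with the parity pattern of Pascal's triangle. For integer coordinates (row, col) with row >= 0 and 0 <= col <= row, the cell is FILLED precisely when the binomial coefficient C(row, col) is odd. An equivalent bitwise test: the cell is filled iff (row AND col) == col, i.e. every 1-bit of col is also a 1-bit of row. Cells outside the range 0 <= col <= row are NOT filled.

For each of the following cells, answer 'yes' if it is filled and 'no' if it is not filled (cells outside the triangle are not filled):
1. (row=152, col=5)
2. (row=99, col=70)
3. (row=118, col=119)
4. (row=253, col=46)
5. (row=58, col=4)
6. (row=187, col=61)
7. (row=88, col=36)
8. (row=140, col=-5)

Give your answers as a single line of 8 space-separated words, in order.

Answer: no no no no no no no no

Derivation:
(152,5): row=0b10011000, col=0b101, row AND col = 0b0 = 0; 0 != 5 -> empty
(99,70): row=0b1100011, col=0b1000110, row AND col = 0b1000010 = 66; 66 != 70 -> empty
(118,119): col outside [0, 118] -> not filled
(253,46): row=0b11111101, col=0b101110, row AND col = 0b101100 = 44; 44 != 46 -> empty
(58,4): row=0b111010, col=0b100, row AND col = 0b0 = 0; 0 != 4 -> empty
(187,61): row=0b10111011, col=0b111101, row AND col = 0b111001 = 57; 57 != 61 -> empty
(88,36): row=0b1011000, col=0b100100, row AND col = 0b0 = 0; 0 != 36 -> empty
(140,-5): col outside [0, 140] -> not filled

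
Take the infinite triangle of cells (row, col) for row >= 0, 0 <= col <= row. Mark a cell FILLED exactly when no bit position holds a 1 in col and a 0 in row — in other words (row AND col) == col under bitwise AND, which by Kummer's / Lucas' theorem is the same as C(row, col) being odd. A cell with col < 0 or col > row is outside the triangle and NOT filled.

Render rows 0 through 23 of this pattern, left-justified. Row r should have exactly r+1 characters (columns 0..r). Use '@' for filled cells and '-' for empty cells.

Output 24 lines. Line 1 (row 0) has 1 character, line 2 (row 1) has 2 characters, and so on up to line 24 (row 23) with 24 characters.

Answer: @
@@
@-@
@@@@
@---@
@@--@@
@-@-@-@
@@@@@@@@
@-------@
@@------@@
@-@-----@-@
@@@@----@@@@
@---@---@---@
@@--@@--@@--@@
@-@-@-@-@-@-@-@
@@@@@@@@@@@@@@@@
@---------------@
@@--------------@@
@-@-------------@-@
@@@@------------@@@@
@---@-----------@---@
@@--@@----------@@--@@
@-@-@-@---------@-@-@-@
@@@@@@@@--------@@@@@@@@

Derivation:
r0=0: @
r1=1: @@
r2=10: @-@
r3=11: @@@@
r4=100: @---@
r5=101: @@--@@
r6=110: @-@-@-@
r7=111: @@@@@@@@
r8=1000: @-------@
r9=1001: @@------@@
r10=1010: @-@-----@-@
r11=1011: @@@@----@@@@
r12=1100: @---@---@---@
r13=1101: @@--@@--@@--@@
r14=1110: @-@-@-@-@-@-@-@
r15=1111: @@@@@@@@@@@@@@@@
r16=10000: @---------------@
r17=10001: @@--------------@@
r18=10010: @-@-------------@-@
r19=10011: @@@@------------@@@@
r20=10100: @---@-----------@---@
r21=10101: @@--@@----------@@--@@
r22=10110: @-@-@-@---------@-@-@-@
r23=10111: @@@@@@@@--------@@@@@@@@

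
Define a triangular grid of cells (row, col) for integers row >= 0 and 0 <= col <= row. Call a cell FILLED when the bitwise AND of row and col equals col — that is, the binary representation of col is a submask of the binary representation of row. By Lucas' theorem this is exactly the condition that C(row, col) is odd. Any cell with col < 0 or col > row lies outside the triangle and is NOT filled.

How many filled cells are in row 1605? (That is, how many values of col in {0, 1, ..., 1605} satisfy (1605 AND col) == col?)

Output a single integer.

1605 in binary = 11001000101
popcount(1605) = number of 1-bits in 11001000101 = 5
A col c satisfies (1605 AND c) == c iff every set bit of c is also set in 1605; each of the 5 set bits of 1605 can independently be on or off in c.
count = 2^5 = 32

Answer: 32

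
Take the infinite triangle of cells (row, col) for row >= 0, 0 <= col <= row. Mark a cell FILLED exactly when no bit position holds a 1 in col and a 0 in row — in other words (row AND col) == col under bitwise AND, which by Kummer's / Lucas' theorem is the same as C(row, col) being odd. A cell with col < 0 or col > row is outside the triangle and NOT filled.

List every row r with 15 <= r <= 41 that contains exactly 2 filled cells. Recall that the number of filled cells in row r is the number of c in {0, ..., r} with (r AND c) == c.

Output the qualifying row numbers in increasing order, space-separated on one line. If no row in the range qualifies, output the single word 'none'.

Answer: 16 32

Derivation:
Row r has 2^popcount(r) filled cells, so we need popcount(r) = log2(2) = 1.
Scan r = 15..41 and keep those with exactly 1 one-bits:
r=15=1111 popcount=4 -> skip
r=16=10000 popcount=1 -> KEEP
r=17=10001 popcount=2 -> skip
r=18=10010 popcount=2 -> skip
r=19=10011 popcount=3 -> skip
r=20=10100 popcount=2 -> skip
r=21=10101 popcount=3 -> skip
r=22=10110 popcount=3 -> skip
r=23=10111 popcount=4 -> skip
r=24=11000 popcount=2 -> skip
r=25=11001 popcount=3 -> skip
r=26=11010 popcount=3 -> skip
r=27=11011 popcount=4 -> skip
r=28=11100 popcount=3 -> skip
r=29=11101 popcount=4 -> skip
r=30=11110 popcount=4 -> skip
r=31=11111 popcount=5 -> skip
r=32=100000 popcount=1 -> KEEP
r=33=100001 popcount=2 -> skip
r=34=100010 popcount=2 -> skip
r=35=100011 popcount=3 -> skip
r=36=100100 popcount=2 -> skip
r=37=100101 popcount=3 -> skip
r=38=100110 popcount=3 -> skip
r=39=100111 popcount=4 -> skip
r=40=101000 popcount=2 -> skip
r=41=101001 popcount=3 -> skip
Kept rows: 16 32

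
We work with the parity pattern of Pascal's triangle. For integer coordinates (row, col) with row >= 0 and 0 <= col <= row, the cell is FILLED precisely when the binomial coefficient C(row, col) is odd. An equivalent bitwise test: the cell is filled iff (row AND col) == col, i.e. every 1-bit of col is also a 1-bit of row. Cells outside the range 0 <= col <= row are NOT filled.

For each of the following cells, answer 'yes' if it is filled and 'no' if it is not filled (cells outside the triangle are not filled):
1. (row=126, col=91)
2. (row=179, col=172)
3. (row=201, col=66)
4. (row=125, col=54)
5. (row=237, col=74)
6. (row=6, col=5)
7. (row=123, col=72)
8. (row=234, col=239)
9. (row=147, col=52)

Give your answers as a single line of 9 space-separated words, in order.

(126,91): row=0b1111110, col=0b1011011, row AND col = 0b1011010 = 90; 90 != 91 -> empty
(179,172): row=0b10110011, col=0b10101100, row AND col = 0b10100000 = 160; 160 != 172 -> empty
(201,66): row=0b11001001, col=0b1000010, row AND col = 0b1000000 = 64; 64 != 66 -> empty
(125,54): row=0b1111101, col=0b110110, row AND col = 0b110100 = 52; 52 != 54 -> empty
(237,74): row=0b11101101, col=0b1001010, row AND col = 0b1001000 = 72; 72 != 74 -> empty
(6,5): row=0b110, col=0b101, row AND col = 0b100 = 4; 4 != 5 -> empty
(123,72): row=0b1111011, col=0b1001000, row AND col = 0b1001000 = 72; 72 == 72 -> filled
(234,239): col outside [0, 234] -> not filled
(147,52): row=0b10010011, col=0b110100, row AND col = 0b10000 = 16; 16 != 52 -> empty

Answer: no no no no no no yes no no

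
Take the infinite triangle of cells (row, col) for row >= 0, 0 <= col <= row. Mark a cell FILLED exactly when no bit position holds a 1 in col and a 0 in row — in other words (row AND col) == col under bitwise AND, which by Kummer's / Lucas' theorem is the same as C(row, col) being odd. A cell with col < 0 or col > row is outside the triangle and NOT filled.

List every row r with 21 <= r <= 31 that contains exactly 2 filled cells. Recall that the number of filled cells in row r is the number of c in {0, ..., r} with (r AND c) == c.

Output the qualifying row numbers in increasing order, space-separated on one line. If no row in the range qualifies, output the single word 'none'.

Answer: none

Derivation:
Row r has 2^popcount(r) filled cells, so we need popcount(r) = log2(2) = 1.
Scan r = 21..31 and keep those with exactly 1 one-bits:
r=21=10101 popcount=3 -> skip
r=22=10110 popcount=3 -> skip
r=23=10111 popcount=4 -> skip
r=24=11000 popcount=2 -> skip
r=25=11001 popcount=3 -> skip
r=26=11010 popcount=3 -> skip
r=27=11011 popcount=4 -> skip
r=28=11100 popcount=3 -> skip
r=29=11101 popcount=4 -> skip
r=30=11110 popcount=4 -> skip
r=31=11111 popcount=5 -> skip
Kept rows: none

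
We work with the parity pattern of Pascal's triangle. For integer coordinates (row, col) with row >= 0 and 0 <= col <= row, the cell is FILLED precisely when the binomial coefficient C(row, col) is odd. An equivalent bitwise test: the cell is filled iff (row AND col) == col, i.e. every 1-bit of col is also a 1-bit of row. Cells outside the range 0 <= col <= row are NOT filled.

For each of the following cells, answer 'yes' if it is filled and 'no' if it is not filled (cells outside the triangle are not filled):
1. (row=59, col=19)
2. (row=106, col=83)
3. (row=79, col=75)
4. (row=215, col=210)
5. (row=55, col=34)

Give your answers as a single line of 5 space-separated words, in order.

(59,19): row=0b111011, col=0b10011, row AND col = 0b10011 = 19; 19 == 19 -> filled
(106,83): row=0b1101010, col=0b1010011, row AND col = 0b1000010 = 66; 66 != 83 -> empty
(79,75): row=0b1001111, col=0b1001011, row AND col = 0b1001011 = 75; 75 == 75 -> filled
(215,210): row=0b11010111, col=0b11010010, row AND col = 0b11010010 = 210; 210 == 210 -> filled
(55,34): row=0b110111, col=0b100010, row AND col = 0b100010 = 34; 34 == 34 -> filled

Answer: yes no yes yes yes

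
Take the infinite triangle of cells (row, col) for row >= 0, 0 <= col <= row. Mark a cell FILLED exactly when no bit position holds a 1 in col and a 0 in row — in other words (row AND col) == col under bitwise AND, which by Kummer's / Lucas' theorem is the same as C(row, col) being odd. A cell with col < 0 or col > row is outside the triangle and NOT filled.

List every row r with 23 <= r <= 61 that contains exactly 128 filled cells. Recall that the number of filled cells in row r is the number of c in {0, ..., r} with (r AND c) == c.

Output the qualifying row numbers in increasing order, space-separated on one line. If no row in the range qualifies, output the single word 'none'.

Row r has 2^popcount(r) filled cells, so we need popcount(r) = log2(128) = 7.
Scan r = 23..61 and keep those with exactly 7 one-bits:
r=23=10111 popcount=4 -> skip
r=24=11000 popcount=2 -> skip
r=25=11001 popcount=3 -> skip
r=26=11010 popcount=3 -> skip
r=27=11011 popcount=4 -> skip
r=28=11100 popcount=3 -> skip
r=29=11101 popcount=4 -> skip
r=30=11110 popcount=4 -> skip
r=31=11111 popcount=5 -> skip
r=32=100000 popcount=1 -> skip
r=33=100001 popcount=2 -> skip
r=34=100010 popcount=2 -> skip
r=35=100011 popcount=3 -> skip
r=36=100100 popcount=2 -> skip
r=37=100101 popcount=3 -> skip
r=38=100110 popcount=3 -> skip
r=39=100111 popcount=4 -> skip
r=40=101000 popcount=2 -> skip
r=41=101001 popcount=3 -> skip
r=42=101010 popcount=3 -> skip
r=43=101011 popcount=4 -> skip
r=44=101100 popcount=3 -> skip
r=45=101101 popcount=4 -> skip
r=46=101110 popcount=4 -> skip
r=47=101111 popcount=5 -> skip
r=48=110000 popcount=2 -> skip
r=49=110001 popcount=3 -> skip
r=50=110010 popcount=3 -> skip
r=51=110011 popcount=4 -> skip
r=52=110100 popcount=3 -> skip
r=53=110101 popcount=4 -> skip
r=54=110110 popcount=4 -> skip
r=55=110111 popcount=5 -> skip
r=56=111000 popcount=3 -> skip
r=57=111001 popcount=4 -> skip
r=58=111010 popcount=4 -> skip
r=59=111011 popcount=5 -> skip
r=60=111100 popcount=4 -> skip
r=61=111101 popcount=5 -> skip
Kept rows: none

Answer: none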